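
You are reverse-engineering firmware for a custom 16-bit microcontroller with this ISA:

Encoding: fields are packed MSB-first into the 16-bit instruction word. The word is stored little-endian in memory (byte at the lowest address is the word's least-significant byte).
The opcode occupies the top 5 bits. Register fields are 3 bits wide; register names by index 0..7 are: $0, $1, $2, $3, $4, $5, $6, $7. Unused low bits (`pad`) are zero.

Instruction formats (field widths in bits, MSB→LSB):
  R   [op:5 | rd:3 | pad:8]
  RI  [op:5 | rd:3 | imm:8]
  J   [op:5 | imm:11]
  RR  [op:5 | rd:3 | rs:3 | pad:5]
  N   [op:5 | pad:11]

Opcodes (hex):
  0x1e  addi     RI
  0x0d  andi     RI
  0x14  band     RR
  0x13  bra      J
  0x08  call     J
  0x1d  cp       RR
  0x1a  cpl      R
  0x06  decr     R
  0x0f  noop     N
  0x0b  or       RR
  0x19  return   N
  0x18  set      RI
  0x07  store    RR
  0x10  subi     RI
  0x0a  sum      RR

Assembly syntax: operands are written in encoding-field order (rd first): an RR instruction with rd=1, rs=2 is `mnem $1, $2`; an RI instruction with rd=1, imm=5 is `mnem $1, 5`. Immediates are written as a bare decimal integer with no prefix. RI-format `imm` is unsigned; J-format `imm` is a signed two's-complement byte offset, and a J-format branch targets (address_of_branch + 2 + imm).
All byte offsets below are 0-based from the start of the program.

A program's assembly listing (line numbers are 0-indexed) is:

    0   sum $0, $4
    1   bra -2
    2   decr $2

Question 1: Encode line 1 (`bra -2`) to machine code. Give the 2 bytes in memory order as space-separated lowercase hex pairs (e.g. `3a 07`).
fe 9f

L1: bra op=0x13:5|imm=-2:11 ⇒ 0x9ffe ⇒ little fe 9f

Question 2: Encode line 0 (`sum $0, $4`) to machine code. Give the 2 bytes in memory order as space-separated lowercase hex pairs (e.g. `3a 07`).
80 50

L0: sum op=0xa:5|rd=0:3|rs=4:3|pad=0:5 ⇒ 0x5080 ⇒ little 80 50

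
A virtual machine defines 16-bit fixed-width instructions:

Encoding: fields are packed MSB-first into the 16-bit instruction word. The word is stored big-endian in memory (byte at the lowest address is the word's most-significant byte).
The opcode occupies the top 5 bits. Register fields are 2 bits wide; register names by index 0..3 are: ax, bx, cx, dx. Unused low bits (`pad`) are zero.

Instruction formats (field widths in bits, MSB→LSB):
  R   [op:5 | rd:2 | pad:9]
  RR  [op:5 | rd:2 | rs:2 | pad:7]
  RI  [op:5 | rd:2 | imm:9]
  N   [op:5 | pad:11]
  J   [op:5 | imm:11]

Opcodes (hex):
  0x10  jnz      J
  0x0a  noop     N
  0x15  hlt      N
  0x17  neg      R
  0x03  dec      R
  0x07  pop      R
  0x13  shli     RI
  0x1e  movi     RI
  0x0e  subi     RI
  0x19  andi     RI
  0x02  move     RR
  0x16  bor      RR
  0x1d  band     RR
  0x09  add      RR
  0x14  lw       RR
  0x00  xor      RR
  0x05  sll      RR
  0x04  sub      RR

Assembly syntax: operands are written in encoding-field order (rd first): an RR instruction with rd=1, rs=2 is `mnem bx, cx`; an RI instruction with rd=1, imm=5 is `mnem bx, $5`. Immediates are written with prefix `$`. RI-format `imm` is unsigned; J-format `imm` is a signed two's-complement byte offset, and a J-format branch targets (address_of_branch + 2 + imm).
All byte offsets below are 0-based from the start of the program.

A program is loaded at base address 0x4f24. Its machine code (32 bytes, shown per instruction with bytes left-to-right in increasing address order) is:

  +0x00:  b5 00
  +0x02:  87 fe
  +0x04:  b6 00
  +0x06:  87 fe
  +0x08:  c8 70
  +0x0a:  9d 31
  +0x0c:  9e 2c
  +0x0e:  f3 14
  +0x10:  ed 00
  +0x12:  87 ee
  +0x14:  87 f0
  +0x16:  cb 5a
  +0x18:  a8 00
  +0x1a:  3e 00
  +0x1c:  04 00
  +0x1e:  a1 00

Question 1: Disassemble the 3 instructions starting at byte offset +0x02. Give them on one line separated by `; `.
jnz $-2; bor dx, ax; jnz $-2

off 0x02: read 87 fe as big → 0x87fe
  top 5b → 0x10 → jnz [J]
  [10:0] imm=2046 (s11→-2) = $-2
off 0x04: read b6 00 as big → 0xb600
  top 5b → 0x16 → bor [RR]
  [10:9] rd=3 = dx
  [8:7] rs=0 = ax
off 0x06: read 87 fe as big → 0x87fe
  top 5b → 0x10 → jnz [J]
  [10:0] imm=2046 (s11→-2) = $-2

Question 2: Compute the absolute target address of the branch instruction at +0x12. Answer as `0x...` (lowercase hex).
[12] 87 ee → 0x87ee
  top 5b → 0x10 → jnz [J]
  imm: (w>>0)&0x7ff=0x7ee (s11→-18) → $-18
  target = base 0x4f24 + off 0x12 + 2 + imm -18 = 0x4f26

0x4f26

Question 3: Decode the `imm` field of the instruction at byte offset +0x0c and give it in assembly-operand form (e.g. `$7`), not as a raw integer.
@+0c  big-endian(9e 2c) = 0x9e2c
  opcode bits[15:11]=0x13: shli/RI
  rd@[10:9]=0x3 ⇒ dx
  imm@[8:0]=0x2c ⇒ $44

$44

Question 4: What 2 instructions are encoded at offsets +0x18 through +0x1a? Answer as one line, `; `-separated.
@+18  big-endian(a8 00) = 0xa800
  top 5b → 0x15 → hlt [N]
@+1a  big-endian(3e 00) = 0x3e00
  top 5b → 0x7 → pop [R]
  [10:9] rd=3 = dx

hlt; pop dx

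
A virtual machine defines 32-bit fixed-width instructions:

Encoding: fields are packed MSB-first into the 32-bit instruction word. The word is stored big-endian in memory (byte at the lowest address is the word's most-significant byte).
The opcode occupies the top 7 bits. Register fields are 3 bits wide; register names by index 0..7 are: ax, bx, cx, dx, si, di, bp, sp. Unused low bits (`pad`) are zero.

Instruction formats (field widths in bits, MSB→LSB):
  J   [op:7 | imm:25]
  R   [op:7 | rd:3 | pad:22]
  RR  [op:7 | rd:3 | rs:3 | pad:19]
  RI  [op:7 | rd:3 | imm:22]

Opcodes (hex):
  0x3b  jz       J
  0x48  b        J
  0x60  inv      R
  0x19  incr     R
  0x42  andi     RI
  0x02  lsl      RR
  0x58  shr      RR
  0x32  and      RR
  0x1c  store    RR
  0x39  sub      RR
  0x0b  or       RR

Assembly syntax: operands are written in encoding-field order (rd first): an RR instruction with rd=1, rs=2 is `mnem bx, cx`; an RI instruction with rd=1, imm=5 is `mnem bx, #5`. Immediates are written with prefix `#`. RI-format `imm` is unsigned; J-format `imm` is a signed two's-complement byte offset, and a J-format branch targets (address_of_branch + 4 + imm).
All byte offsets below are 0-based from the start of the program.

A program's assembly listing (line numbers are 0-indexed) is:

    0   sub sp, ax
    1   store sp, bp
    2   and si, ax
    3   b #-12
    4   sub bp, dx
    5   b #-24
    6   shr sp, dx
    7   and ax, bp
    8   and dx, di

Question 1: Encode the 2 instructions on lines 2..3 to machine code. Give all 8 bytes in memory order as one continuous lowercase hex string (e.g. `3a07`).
2. and fields op=0x32:7|rd=4:3|rs=0:3|pad=0:19 → word 65000000h → 65 00 00 00
3. b fields op=0x48:7|imm=-12:25 → word 91fffff4h → 91 ff ff f4

6500000091fffff4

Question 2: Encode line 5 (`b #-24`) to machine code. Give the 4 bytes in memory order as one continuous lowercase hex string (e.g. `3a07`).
91ffffe8

5. b fields op=0x48:7|imm=-24:25 → word 91ffffe8h → 91 ff ff e8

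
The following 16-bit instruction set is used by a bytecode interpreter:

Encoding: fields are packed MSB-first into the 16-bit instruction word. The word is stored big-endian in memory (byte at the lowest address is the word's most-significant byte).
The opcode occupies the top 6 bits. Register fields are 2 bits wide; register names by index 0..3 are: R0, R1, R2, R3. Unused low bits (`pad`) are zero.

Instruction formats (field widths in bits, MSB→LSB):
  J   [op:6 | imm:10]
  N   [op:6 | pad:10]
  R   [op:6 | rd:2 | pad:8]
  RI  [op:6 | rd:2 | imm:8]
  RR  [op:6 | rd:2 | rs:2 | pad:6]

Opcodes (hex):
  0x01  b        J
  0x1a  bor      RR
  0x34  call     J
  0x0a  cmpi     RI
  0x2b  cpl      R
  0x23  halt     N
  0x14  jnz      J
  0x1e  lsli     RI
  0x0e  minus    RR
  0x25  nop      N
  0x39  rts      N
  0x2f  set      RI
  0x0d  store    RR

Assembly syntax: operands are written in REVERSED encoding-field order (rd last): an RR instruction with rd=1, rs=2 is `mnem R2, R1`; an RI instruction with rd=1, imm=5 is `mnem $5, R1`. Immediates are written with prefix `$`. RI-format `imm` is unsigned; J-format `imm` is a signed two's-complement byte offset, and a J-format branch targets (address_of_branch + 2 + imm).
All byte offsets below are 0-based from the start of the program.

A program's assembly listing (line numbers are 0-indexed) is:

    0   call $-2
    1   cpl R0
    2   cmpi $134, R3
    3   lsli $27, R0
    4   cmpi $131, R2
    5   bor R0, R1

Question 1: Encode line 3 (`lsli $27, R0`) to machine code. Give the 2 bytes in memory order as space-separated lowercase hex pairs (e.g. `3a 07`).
line 3 (lsli): pack op=0x1e:6|rd=0:2|imm=27:8 = 0x781b; big→ 78 1b

78 1b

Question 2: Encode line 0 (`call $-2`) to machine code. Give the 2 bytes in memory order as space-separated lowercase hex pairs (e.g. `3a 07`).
line 0 (call): pack op=0x34:6|imm=-2:10 = 0xd3fe; big→ d3 fe

d3 fe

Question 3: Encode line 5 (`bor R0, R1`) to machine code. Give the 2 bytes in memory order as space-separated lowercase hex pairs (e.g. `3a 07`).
69 00

line 5 (bor): pack op=0x1a:6|rd=1:2|rs=0:2|pad=0:6 = 0x6900; big→ 69 00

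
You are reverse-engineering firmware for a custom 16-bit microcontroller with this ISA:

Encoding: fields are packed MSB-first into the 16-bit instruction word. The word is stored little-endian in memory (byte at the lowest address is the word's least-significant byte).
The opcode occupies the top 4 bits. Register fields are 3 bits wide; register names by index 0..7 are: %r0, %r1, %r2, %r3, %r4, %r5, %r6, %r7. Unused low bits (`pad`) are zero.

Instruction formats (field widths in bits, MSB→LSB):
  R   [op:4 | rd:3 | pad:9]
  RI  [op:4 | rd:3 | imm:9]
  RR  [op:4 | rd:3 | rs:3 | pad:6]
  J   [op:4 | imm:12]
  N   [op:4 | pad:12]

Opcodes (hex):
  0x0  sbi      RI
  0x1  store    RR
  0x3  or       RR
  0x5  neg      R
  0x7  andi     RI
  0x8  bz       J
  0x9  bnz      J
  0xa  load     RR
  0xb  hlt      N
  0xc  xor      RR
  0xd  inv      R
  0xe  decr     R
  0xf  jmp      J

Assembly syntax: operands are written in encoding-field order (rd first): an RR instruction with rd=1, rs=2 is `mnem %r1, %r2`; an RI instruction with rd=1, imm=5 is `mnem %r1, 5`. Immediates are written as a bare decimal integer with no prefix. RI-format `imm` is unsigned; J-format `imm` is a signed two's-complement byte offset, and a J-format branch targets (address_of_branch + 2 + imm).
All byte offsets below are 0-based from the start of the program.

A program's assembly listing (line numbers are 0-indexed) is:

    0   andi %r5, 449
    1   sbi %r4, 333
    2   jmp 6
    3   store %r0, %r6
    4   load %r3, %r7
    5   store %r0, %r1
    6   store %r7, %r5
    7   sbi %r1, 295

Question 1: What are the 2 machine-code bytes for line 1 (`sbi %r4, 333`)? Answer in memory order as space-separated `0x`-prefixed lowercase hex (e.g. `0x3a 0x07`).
0x4d 0x09

1. sbi fields op=0x0:4|rd=4:3|imm=333:9 → word 094dh → 4d 09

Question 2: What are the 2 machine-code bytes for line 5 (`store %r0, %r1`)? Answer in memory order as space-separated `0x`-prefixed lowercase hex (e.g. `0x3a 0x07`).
0x40 0x10

L5: store op=0x1:4|rd=0:3|rs=1:3|pad=0:6 ⇒ 0x1040 ⇒ little 40 10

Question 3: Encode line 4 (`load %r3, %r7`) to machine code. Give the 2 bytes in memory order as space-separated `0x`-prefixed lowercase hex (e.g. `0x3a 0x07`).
line 4 (load): pack op=0xa:4|rd=3:3|rs=7:3|pad=0:6 = 0xa7c0; little→ c0 a7

0xc0 0xa7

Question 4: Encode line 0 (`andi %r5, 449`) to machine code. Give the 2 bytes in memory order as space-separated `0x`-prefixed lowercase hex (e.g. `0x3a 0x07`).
0. andi fields op=0x7:4|rd=5:3|imm=449:9 → word 7bc1h → c1 7b

0xc1 0x7b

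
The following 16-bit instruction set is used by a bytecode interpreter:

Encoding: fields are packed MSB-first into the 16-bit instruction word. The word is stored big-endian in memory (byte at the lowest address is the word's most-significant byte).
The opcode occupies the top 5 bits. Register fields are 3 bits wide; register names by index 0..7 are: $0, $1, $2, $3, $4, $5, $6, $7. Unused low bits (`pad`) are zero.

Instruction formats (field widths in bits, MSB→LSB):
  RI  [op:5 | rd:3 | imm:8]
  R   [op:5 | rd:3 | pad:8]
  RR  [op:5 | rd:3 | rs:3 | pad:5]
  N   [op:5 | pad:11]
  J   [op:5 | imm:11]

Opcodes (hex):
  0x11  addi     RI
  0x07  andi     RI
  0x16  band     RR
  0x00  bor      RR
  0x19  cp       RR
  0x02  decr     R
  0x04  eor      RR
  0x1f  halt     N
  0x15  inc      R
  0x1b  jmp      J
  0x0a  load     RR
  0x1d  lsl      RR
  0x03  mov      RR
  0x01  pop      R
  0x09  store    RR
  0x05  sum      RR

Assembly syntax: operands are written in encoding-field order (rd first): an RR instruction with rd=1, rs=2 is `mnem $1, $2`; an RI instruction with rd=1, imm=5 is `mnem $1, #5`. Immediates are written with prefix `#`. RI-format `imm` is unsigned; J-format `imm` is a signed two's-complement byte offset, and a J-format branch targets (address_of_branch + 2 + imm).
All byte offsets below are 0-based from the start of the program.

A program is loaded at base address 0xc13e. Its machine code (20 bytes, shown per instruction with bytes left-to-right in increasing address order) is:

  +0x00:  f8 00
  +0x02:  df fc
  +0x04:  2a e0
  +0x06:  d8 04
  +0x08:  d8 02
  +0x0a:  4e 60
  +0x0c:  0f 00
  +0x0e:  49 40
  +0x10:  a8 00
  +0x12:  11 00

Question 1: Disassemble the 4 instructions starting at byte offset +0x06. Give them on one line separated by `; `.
[06] d8 04 → 0xd804
  op=0xd804>>11=0x1b ⇒ jmp (J)
  imm: (w>>0)&0x7ff=0x4 → #4
[08] d8 02 → 0xd802
  op=0xd802>>11=0x1b ⇒ jmp (J)
  imm: (w>>0)&0x7ff=0x2 → #2
[0a] 4e 60 → 0x4e60
  op=0x4e60>>11=0x9 ⇒ store (RR)
  rd: (w>>8)&0x7=0x6 → $6
  rs: (w>>5)&0x7=0x3 → $3
[0c] 0f 00 → 0x0f00
  op=0x0f00>>11=0x1 ⇒ pop (R)
  rd: (w>>8)&0x7=0x7 → $7

jmp #4; jmp #2; store $6, $3; pop $7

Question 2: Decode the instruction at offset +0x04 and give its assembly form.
sum $2, $7

+0x04: 2a e0 ⇒ word 0x2ae0 (big)
  top 5b → 0x5 → sum [RR]
  rd: (w>>8)&0x7=0x2 → $2
  rs: (w>>5)&0x7=0x7 → $7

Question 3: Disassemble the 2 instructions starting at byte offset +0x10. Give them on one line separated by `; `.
inc $0; decr $1

+0x10: a8 00 ⇒ word 0xa800 (big)
  top 5b → 0x15 → inc [R]
  [10:8] rd=0 = $0
+0x12: 11 00 ⇒ word 0x1100 (big)
  top 5b → 0x2 → decr [R]
  [10:8] rd=1 = $1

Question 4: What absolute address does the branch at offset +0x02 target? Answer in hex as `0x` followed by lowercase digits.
0xc13e

off 0x02: read df fc as big → 0xdffc
  opcode bits[15:11]=0x1b: jmp/J
  [10:0] imm=2044 (s11→-4) = #-4
  target = base 0xc13e + off 0x02 + 2 + imm -4 = 0xc13e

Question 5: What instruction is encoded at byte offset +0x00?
halt

off 0x00: read f8 00 as big → 0xf800
  opcode bits[15:11]=0x1f: halt/N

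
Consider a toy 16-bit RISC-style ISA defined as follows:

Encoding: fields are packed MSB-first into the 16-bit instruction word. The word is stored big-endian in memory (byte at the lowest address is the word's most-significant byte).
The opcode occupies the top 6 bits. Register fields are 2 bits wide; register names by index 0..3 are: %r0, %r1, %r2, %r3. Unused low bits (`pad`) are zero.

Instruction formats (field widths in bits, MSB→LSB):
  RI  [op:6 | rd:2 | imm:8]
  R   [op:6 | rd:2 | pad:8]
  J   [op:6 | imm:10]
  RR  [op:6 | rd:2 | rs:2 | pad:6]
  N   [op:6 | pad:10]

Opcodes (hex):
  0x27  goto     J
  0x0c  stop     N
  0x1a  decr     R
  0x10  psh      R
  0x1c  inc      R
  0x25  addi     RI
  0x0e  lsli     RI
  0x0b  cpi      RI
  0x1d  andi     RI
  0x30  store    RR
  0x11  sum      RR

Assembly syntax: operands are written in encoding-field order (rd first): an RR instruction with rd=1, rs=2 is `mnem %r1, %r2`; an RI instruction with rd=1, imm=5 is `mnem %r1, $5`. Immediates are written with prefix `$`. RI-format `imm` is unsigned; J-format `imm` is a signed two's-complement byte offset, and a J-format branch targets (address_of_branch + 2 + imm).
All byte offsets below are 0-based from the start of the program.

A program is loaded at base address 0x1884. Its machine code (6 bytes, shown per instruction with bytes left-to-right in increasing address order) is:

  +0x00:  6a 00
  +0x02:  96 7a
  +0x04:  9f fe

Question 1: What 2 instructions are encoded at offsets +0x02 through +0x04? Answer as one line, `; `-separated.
@+02  big-endian(96 7a) = 0x967a
  top 6b → 0x25 → addi [RI]
  rd@[9:8]=0x2 ⇒ %r2
  imm@[7:0]=0x7a ⇒ $122
@+04  big-endian(9f fe) = 0x9ffe
  top 6b → 0x27 → goto [J]
  imm@[9:0]=0x3fe (s10→-2) ⇒ $-2

addi %r2, $122; goto $-2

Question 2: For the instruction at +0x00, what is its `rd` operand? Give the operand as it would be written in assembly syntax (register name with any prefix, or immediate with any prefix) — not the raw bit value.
+0x00: 6a 00 ⇒ word 0x6a00 (big)
  top 6b → 0x1a → decr [R]
  rd@[9:8]=0x2 ⇒ %r2

%r2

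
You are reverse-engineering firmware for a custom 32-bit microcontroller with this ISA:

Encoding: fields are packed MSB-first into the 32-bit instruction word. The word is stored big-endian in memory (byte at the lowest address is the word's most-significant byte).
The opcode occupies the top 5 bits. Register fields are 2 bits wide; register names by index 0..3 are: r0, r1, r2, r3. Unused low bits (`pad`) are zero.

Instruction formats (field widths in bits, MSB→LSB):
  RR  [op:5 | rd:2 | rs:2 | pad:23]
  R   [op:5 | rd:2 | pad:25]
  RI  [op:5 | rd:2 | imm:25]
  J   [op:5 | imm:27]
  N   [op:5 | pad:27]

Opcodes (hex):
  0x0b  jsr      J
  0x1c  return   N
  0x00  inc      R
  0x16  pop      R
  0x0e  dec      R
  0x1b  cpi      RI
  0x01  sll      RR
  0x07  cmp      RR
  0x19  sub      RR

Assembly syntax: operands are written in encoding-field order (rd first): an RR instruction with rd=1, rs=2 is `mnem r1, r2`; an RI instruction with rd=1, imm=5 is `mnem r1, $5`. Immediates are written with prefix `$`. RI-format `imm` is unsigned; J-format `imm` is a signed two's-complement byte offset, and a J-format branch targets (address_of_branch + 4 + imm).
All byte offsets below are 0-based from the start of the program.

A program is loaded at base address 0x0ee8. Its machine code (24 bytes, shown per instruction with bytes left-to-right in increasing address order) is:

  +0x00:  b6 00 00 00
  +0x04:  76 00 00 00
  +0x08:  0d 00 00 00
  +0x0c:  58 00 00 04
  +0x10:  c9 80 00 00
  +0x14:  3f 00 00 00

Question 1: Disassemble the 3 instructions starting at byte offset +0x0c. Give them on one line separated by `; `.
@+0c  big-endian(58 00 00 04) = 0x58000004
  top 5b → 0xb → jsr [J]
  imm@[26:0]=0x4 ⇒ $4
@+10  big-endian(c9 80 00 00) = 0xc9800000
  top 5b → 0x19 → sub [RR]
  rd@[26:25]=0x0 ⇒ r0
  rs@[24:23]=0x3 ⇒ r3
@+14  big-endian(3f 00 00 00) = 0x3f000000
  top 5b → 0x7 → cmp [RR]
  rd@[26:25]=0x3 ⇒ r3
  rs@[24:23]=0x2 ⇒ r2

jsr $4; sub r0, r3; cmp r3, r2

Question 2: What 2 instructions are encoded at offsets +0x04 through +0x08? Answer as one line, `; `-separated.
dec r3; sll r2, r2

[04] 76 00 00 00 → 0x76000000
  opcode bits[31:27]=0xe: dec/R
  [26:25] rd=3 = r3
[08] 0d 00 00 00 → 0x0d000000
  opcode bits[31:27]=0x1: sll/RR
  [26:25] rd=2 = r2
  [24:23] rs=2 = r2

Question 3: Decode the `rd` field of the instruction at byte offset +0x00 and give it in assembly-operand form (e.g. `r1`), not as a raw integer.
off 0x00: read b6 00 00 00 as big → 0xb6000000
  top 5b → 0x16 → pop [R]
  [26:25] rd=3 = r3

r3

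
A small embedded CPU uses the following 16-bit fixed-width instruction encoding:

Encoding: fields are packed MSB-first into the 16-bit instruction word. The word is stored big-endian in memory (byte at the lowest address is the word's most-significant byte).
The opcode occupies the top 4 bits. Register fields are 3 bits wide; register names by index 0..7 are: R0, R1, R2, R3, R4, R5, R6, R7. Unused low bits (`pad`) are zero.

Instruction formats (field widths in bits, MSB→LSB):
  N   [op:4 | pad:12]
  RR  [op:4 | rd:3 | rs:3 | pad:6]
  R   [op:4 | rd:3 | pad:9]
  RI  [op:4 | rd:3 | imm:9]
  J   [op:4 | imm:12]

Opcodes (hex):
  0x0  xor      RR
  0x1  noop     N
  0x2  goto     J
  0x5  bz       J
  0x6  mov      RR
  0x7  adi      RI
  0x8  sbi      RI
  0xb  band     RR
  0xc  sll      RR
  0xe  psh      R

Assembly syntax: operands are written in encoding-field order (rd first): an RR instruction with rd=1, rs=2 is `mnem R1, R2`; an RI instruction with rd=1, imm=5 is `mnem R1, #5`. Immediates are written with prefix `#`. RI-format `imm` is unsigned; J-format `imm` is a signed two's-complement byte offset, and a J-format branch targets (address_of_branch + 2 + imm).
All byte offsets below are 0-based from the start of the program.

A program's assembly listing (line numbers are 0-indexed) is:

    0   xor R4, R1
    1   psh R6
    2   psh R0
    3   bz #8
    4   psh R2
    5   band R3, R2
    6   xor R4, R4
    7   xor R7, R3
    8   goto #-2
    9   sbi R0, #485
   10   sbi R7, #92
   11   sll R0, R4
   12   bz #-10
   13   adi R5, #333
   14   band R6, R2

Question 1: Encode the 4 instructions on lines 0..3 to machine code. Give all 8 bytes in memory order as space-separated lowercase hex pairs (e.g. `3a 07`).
08 40 ec 00 e0 00 50 08

line 0 (xor): pack op=0x0:4|rd=4:3|rs=1:3|pad=0:6 = 0x0840; big→ 08 40
line 1 (psh): pack op=0xe:4|rd=6:3|pad=0:9 = 0xec00; big→ ec 00
line 2 (psh): pack op=0xe:4|rd=0:3|pad=0:9 = 0xe000; big→ e0 00
line 3 (bz): pack op=0x5:4|imm=8:12 = 0x5008; big→ 50 08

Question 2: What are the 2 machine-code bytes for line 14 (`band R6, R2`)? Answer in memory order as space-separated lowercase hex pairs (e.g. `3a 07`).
line 14 (band): pack op=0xb:4|rd=6:3|rs=2:3|pad=0:6 = 0xbc80; big→ bc 80

bc 80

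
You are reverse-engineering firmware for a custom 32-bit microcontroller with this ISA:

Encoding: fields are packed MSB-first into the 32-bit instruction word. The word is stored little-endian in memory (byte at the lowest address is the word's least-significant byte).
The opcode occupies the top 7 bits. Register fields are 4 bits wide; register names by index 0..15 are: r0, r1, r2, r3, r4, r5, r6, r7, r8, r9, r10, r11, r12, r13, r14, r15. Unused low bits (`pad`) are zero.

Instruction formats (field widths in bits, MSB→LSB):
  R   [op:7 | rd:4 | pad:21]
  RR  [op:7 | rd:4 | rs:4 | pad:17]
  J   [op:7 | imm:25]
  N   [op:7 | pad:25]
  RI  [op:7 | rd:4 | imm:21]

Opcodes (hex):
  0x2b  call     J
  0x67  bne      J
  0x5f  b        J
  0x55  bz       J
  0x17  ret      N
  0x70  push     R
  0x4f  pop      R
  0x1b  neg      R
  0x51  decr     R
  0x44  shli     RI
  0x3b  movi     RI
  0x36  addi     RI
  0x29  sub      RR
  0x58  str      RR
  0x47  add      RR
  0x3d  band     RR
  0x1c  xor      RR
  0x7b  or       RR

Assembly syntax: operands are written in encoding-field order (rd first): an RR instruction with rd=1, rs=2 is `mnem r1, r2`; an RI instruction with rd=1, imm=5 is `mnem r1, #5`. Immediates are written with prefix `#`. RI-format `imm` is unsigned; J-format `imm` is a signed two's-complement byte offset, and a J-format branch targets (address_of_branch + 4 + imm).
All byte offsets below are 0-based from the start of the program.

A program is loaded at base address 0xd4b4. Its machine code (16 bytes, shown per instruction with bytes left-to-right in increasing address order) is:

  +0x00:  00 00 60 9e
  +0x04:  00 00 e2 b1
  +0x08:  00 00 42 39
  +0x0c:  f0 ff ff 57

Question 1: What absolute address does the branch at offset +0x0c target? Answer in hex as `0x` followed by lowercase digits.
off 0x0c: read f0 ff ff 57 as little → 0x57fffff0
  op=0x57fffff0>>25=0x2b ⇒ call (J)
  [24:0] imm=33554416 (s25→-16) = #-16
  target = base 0xd4b4 + off 0x0c + 4 + imm -16 = 0xd4b4

0xd4b4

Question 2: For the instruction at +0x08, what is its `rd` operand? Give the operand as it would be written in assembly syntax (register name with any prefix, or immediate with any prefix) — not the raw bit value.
[08] 00 00 42 39 → 0x39420000
  opcode bits[31:25]=0x1c: xor/RR
  rd: (w>>21)&0xf=0xa → r10
  rs: (w>>17)&0xf=0x1 → r1

r10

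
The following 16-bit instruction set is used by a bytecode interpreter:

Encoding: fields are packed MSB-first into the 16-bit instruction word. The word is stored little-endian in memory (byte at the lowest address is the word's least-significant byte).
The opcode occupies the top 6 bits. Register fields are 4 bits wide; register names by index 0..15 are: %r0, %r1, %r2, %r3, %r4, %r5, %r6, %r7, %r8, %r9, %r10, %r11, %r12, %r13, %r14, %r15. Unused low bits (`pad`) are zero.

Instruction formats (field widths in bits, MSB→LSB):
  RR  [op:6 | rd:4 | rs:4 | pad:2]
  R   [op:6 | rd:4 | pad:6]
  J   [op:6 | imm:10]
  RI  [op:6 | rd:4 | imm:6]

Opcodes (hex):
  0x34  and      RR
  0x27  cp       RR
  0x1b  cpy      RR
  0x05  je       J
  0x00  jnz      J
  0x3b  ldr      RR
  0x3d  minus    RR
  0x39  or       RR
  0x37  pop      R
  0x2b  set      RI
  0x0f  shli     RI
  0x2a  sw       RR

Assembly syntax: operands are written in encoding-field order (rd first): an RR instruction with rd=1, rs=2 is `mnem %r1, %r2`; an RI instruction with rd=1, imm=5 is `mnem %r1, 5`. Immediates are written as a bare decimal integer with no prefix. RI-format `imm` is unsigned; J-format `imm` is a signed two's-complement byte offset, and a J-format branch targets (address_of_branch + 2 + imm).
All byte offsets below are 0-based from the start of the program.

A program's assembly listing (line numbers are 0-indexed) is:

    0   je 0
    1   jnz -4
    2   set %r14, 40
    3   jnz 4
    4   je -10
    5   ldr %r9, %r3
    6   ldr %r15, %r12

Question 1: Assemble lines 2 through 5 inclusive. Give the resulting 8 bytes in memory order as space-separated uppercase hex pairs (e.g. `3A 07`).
2. set fields op=0x2b:6|rd=14:4|imm=40:6 → word afa8h → a8 af
3. jnz fields op=0x0:6|imm=4:10 → word 0004h → 04 00
4. je fields op=0x5:6|imm=-10:10 → word 17f6h → f6 17
5. ldr fields op=0x3b:6|rd=9:4|rs=3:4|pad=0:2 → word ee4ch → 4c ee

A8 AF 04 00 F6 17 4C EE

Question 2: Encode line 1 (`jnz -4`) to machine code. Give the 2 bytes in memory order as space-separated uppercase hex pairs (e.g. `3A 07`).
FC 03

L1: jnz op=0x0:6|imm=-4:10 ⇒ 0x03fc ⇒ little fc 03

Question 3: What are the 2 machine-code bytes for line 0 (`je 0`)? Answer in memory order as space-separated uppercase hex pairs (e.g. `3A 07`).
00 14

0. je fields op=0x5:6|imm=0:10 → word 1400h → 00 14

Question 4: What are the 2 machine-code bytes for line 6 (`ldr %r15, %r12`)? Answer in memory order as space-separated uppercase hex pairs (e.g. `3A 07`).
L6: ldr op=0x3b:6|rd=15:4|rs=12:4|pad=0:2 ⇒ 0xeff0 ⇒ little f0 ef

F0 EF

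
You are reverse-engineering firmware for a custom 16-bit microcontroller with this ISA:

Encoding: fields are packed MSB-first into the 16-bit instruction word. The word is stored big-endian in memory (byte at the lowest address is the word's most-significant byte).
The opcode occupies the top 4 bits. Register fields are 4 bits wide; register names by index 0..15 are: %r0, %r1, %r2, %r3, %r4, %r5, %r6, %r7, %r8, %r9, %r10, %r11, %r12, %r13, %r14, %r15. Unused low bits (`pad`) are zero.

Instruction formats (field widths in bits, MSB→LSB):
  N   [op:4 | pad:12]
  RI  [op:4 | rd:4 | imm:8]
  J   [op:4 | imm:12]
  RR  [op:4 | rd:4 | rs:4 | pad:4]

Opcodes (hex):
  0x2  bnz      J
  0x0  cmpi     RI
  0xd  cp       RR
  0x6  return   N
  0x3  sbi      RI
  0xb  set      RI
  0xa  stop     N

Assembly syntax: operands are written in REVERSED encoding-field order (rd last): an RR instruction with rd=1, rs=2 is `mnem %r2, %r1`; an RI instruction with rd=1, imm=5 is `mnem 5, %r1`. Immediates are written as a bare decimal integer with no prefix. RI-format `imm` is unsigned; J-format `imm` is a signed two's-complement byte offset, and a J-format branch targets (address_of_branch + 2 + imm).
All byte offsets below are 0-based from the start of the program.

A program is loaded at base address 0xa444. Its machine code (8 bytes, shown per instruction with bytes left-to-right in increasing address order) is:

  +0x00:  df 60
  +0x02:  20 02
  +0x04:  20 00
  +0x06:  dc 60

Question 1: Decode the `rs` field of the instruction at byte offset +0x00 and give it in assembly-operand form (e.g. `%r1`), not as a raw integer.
@+00  big-endian(df 60) = 0xdf60
  op=0xdf60>>12=0xd ⇒ cp (RR)
  [11:8] rd=15 = %r15
  [7:4] rs=6 = %r6

%r6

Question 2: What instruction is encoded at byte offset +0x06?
cp %r6, %r12

[06] dc 60 → 0xdc60
  opcode bits[15:12]=0xd: cp/RR
  rd@[11:8]=0xc ⇒ %r12
  rs@[7:4]=0x6 ⇒ %r6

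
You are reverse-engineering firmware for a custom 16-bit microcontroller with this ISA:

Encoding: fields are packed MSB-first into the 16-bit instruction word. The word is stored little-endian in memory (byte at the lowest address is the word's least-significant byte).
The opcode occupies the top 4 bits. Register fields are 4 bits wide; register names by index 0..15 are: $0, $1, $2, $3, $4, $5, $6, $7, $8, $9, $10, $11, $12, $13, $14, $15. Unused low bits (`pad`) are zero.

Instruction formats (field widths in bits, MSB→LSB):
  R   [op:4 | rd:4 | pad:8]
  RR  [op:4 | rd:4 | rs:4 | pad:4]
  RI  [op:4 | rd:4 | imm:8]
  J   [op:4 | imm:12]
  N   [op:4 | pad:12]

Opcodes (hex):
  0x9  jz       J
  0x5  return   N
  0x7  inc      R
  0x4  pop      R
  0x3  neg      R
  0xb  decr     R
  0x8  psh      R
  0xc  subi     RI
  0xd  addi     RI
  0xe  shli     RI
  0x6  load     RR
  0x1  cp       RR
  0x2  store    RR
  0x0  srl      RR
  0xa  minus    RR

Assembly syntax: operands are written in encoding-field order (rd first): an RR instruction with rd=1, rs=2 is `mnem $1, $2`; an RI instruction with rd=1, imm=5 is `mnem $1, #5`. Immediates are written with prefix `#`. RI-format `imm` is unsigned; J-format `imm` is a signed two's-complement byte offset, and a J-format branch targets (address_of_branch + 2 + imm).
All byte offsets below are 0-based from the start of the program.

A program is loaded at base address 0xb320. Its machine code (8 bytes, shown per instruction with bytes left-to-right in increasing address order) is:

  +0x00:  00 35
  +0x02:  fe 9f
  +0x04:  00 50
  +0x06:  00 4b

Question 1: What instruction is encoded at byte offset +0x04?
return

@+04  little-endian(00 50) = 0x5000
  op=0x5000>>12=0x5 ⇒ return (N)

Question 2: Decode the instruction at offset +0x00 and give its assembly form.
neg $5

+0x00: 00 35 ⇒ word 0x3500 (little)
  opcode bits[15:12]=0x3: neg/R
  rd: (w>>8)&0xf=0x5 → $5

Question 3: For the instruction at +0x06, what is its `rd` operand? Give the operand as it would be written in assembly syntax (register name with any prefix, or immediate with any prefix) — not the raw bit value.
off 0x06: read 00 4b as little → 0x4b00
  opcode bits[15:12]=0x4: pop/R
  [11:8] rd=11 = $11

$11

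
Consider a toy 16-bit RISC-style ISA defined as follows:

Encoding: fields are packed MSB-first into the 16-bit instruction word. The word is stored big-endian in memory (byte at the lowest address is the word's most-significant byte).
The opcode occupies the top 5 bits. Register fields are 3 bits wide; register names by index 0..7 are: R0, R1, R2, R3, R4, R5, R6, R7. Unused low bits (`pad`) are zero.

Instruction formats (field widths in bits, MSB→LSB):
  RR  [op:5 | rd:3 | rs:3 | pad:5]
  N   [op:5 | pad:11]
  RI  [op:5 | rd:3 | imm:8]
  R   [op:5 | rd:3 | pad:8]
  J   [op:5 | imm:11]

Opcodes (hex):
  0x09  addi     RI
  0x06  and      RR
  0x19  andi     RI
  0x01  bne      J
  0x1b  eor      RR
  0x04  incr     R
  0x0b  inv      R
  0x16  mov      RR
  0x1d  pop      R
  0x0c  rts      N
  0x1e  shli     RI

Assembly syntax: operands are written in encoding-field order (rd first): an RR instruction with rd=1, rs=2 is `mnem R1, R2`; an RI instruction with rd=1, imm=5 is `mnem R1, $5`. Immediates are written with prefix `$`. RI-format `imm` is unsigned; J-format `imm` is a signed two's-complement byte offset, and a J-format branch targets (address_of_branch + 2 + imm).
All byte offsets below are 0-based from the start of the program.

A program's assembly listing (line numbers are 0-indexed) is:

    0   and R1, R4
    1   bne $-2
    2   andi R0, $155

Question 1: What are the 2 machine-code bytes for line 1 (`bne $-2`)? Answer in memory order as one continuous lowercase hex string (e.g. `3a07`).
1. bne fields op=0x1:5|imm=-2:11 → word 0ffeh → 0f fe

0ffe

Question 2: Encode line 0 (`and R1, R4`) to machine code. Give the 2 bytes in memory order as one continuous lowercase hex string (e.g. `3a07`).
3180

0. and fields op=0x6:5|rd=1:3|rs=4:3|pad=0:5 → word 3180h → 31 80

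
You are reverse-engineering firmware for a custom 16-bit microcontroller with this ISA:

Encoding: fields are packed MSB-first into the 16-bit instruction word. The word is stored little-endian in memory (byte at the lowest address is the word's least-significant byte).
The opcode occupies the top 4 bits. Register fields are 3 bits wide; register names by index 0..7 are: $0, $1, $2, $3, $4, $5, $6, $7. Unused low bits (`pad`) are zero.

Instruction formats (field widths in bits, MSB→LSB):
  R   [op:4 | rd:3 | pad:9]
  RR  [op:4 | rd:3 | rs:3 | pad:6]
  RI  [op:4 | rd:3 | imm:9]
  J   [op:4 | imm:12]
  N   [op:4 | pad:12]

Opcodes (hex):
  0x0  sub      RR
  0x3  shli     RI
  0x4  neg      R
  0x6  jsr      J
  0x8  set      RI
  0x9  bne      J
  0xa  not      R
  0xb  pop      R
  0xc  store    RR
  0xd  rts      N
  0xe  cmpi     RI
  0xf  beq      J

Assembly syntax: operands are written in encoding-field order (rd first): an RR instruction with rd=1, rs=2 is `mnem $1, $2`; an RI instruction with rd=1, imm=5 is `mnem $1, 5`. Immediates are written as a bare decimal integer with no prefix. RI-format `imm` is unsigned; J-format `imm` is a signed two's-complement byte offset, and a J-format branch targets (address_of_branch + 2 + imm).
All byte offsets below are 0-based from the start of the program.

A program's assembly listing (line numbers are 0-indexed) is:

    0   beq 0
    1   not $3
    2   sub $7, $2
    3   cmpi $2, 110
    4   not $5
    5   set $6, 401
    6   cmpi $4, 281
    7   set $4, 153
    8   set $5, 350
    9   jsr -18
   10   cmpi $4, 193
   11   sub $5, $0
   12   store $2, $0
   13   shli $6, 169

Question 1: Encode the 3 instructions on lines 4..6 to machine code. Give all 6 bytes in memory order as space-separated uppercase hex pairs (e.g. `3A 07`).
4. not fields op=0xa:4|rd=5:3|pad=0:9 → word aa00h → 00 aa
5. set fields op=0x8:4|rd=6:3|imm=401:9 → word 8d91h → 91 8d
6. cmpi fields op=0xe:4|rd=4:3|imm=281:9 → word e919h → 19 e9

00 AA 91 8D 19 E9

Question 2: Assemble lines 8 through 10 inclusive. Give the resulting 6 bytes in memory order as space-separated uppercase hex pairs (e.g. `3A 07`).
5E 8B EE 6F C1 E8

L8: set op=0x8:4|rd=5:3|imm=350:9 ⇒ 0x8b5e ⇒ little 5e 8b
L9: jsr op=0x6:4|imm=-18:12 ⇒ 0x6fee ⇒ little ee 6f
L10: cmpi op=0xe:4|rd=4:3|imm=193:9 ⇒ 0xe8c1 ⇒ little c1 e8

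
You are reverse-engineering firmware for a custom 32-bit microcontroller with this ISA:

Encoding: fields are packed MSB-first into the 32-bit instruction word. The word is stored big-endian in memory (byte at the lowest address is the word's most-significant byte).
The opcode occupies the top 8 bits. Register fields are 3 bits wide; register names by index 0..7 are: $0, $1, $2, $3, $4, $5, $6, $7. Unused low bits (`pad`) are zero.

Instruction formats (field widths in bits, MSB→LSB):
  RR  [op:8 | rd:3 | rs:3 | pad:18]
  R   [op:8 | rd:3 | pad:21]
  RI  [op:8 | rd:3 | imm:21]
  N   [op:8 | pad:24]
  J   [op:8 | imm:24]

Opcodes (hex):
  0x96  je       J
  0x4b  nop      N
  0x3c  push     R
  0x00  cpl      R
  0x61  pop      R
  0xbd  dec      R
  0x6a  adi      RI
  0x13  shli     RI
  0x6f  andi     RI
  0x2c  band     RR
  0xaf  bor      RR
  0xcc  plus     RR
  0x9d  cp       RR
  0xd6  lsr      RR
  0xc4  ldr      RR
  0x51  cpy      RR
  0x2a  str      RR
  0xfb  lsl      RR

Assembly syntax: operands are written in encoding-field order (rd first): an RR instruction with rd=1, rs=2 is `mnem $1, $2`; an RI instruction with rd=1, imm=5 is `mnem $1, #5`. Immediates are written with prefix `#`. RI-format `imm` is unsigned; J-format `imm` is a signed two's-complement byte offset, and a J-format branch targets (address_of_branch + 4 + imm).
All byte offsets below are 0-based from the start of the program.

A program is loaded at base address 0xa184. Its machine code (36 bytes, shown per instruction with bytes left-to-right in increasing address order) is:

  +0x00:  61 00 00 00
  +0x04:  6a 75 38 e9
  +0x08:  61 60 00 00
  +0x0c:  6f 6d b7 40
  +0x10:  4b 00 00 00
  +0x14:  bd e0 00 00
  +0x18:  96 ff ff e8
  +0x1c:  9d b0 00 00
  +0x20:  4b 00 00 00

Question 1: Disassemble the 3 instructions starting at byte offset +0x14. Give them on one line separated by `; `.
dec $7; je #-24; cp $5, $4

+0x14: bd e0 00 00 ⇒ word 0xbde00000 (big)
  op=0xbde00000>>24=0xbd ⇒ dec (R)
  [23:21] rd=7 = $7
+0x18: 96 ff ff e8 ⇒ word 0x96ffffe8 (big)
  op=0x96ffffe8>>24=0x96 ⇒ je (J)
  [23:0] imm=16777192 (s24→-24) = #-24
+0x1c: 9d b0 00 00 ⇒ word 0x9db00000 (big)
  op=0x9db00000>>24=0x9d ⇒ cp (RR)
  [23:21] rd=5 = $5
  [20:18] rs=4 = $4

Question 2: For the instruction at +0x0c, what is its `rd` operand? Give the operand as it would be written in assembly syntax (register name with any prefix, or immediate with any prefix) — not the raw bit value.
$3

@+0c  big-endian(6f 6d b7 40) = 0x6f6db740
  opcode bits[31:24]=0x6f: andi/RI
  rd: (w>>21)&0x7=0x3 → $3
  imm: (w>>0)&0x1fffff=0xdb740 → #898880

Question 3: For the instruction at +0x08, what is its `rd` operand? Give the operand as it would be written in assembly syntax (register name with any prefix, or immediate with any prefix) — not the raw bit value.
$3

@+08  big-endian(61 60 00 00) = 0x61600000
  op=0x61600000>>24=0x61 ⇒ pop (R)
  rd@[23:21]=0x3 ⇒ $3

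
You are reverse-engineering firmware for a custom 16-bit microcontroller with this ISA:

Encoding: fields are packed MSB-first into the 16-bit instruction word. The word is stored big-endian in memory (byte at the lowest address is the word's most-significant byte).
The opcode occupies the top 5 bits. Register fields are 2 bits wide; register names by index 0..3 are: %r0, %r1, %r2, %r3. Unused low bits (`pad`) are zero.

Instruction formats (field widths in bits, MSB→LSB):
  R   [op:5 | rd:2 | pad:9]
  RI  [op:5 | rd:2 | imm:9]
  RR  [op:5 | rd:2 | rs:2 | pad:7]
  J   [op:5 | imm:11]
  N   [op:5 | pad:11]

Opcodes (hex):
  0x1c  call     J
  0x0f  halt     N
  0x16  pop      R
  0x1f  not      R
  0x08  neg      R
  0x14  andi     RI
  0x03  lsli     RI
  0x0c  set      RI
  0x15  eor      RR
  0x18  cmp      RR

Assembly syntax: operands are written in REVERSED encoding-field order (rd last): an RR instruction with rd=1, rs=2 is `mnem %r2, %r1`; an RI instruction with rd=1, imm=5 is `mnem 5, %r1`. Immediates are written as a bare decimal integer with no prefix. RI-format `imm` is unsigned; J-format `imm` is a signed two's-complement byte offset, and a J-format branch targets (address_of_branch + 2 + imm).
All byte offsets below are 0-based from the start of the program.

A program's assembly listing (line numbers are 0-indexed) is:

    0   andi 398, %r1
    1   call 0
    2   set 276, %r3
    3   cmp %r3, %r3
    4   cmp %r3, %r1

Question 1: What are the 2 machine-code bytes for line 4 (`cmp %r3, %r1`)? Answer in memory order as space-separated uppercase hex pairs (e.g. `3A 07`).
L4: cmp op=0x18:5|rd=1:2|rs=3:2|pad=0:7 ⇒ 0xc380 ⇒ big c3 80

C3 80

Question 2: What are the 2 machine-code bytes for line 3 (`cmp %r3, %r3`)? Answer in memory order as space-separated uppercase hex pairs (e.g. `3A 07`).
L3: cmp op=0x18:5|rd=3:2|rs=3:2|pad=0:7 ⇒ 0xc780 ⇒ big c7 80

C7 80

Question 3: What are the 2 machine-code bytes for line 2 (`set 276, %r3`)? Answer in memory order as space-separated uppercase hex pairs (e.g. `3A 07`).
67 14

line 2 (set): pack op=0xc:5|rd=3:2|imm=276:9 = 0x6714; big→ 67 14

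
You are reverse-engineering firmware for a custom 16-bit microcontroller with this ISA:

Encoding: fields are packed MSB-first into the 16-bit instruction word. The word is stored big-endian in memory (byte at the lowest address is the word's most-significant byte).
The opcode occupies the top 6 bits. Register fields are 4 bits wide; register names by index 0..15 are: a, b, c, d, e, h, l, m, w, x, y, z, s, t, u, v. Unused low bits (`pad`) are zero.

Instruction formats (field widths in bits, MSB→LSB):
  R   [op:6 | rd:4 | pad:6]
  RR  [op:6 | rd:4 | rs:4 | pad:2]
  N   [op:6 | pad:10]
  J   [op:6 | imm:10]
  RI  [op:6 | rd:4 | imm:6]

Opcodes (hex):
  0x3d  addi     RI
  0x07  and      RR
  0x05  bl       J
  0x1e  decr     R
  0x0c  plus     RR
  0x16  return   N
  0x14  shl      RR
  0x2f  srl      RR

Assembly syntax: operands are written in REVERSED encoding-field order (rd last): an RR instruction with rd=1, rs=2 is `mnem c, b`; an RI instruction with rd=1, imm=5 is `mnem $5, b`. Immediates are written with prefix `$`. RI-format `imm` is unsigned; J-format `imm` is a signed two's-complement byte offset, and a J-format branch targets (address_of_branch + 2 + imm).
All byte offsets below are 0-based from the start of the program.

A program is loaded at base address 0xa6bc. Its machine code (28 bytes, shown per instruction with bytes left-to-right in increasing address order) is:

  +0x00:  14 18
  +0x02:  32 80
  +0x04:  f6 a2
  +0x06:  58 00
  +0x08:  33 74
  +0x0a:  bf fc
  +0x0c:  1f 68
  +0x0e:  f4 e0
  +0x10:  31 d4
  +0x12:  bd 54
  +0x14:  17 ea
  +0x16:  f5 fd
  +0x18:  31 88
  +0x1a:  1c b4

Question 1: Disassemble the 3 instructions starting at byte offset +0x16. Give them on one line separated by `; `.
addi $61, m; plus c, l; and t, c

off 0x16: read f5 fd as big → 0xf5fd
  op=0xf5fd>>10=0x3d ⇒ addi (RI)
  rd: (w>>6)&0xf=0x7 → m
  imm: (w>>0)&0x3f=0x3d → $61
off 0x18: read 31 88 as big → 0x3188
  op=0x3188>>10=0xc ⇒ plus (RR)
  rd: (w>>6)&0xf=0x6 → l
  rs: (w>>2)&0xf=0x2 → c
off 0x1a: read 1c b4 as big → 0x1cb4
  op=0x1cb4>>10=0x7 ⇒ and (RR)
  rd: (w>>6)&0xf=0x2 → c
  rs: (w>>2)&0xf=0xd → t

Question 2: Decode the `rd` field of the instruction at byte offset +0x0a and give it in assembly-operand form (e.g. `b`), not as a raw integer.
v

[0a] bf fc → 0xbffc
  opcode bits[15:10]=0x2f: srl/RR
  rd@[9:6]=0xf ⇒ v
  rs@[5:2]=0xf ⇒ v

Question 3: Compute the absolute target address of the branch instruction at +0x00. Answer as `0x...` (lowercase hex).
+0x00: 14 18 ⇒ word 0x1418 (big)
  op=0x1418>>10=0x5 ⇒ bl (J)
  [9:0] imm=24 = $24
  target = base 0xa6bc + off 0x00 + 2 + imm 24 = 0xa6d6

0xa6d6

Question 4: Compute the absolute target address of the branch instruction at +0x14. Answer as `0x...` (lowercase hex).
off 0x14: read 17 ea as big → 0x17ea
  opcode bits[15:10]=0x5: bl/J
  imm@[9:0]=0x3ea (s10→-22) ⇒ $-22
  target = base 0xa6bc + off 0x14 + 2 + imm -22 = 0xa6bc

0xa6bc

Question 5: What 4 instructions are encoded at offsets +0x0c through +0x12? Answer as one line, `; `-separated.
[0c] 1f 68 → 0x1f68
  opcode bits[15:10]=0x7: and/RR
  [9:6] rd=13 = t
  [5:2] rs=10 = y
[0e] f4 e0 → 0xf4e0
  opcode bits[15:10]=0x3d: addi/RI
  [9:6] rd=3 = d
  [5:0] imm=32 = $32
[10] 31 d4 → 0x31d4
  opcode bits[15:10]=0xc: plus/RR
  [9:6] rd=7 = m
  [5:2] rs=5 = h
[12] bd 54 → 0xbd54
  opcode bits[15:10]=0x2f: srl/RR
  [9:6] rd=5 = h
  [5:2] rs=5 = h

and y, t; addi $32, d; plus h, m; srl h, h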